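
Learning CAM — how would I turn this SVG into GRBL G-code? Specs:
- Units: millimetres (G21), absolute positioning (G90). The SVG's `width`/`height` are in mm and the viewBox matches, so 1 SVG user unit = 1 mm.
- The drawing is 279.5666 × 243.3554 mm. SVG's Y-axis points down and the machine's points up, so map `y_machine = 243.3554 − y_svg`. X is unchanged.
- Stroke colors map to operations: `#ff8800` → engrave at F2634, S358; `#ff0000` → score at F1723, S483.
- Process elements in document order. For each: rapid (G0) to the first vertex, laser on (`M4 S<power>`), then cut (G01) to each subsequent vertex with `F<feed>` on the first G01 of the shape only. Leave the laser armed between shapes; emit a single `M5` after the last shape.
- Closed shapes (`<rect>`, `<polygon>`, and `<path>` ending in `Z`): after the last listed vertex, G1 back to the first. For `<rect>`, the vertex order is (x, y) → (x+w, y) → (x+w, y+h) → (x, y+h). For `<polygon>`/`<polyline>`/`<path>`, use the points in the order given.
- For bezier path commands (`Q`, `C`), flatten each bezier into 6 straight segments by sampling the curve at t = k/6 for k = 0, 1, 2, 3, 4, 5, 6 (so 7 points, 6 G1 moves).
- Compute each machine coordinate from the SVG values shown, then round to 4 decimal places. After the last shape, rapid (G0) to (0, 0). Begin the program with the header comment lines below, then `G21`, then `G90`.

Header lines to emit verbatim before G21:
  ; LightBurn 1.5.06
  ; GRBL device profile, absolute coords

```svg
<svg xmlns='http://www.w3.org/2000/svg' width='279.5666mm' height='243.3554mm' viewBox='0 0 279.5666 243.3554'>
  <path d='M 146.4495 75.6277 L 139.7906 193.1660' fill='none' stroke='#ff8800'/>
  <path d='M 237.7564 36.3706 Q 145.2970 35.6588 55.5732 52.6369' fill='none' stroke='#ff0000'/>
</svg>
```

viewBox `0 0 279.5666 243.3554` with mm width/height → 1 unit = 1 mm. Flip: y_m = 243.3554 − y_svg.

**Shape 1** — `<path>` line segment, stroke `#ff8800` → engrave (S358, F2634). Machine vertices: (146.4495,167.7277) → (139.7906,50.1894). Open path.

**Shape 2** — `<path>` quadratic bezier, stroke `#ff0000` → score (S483, F1723). Control points (SVG): P0=(237.7564,36.3706), P1=(145.2970,35.6588), P2=(55.5732,52.6369); sampled at t=k/6. Machine vertices: (237.7564,206.9848) → (207.0126,206.7307) → (176.4208,205.4938) → (145.9809,203.2741) → (115.6930,200.0717) → (85.5571,195.8865) → (55.5732,190.7185). Open path.

; LightBurn 1.5.06
; GRBL device profile, absolute coords
G21
G90
G0 X146.4495 Y167.7277
M4 S358
G01 X139.7906 Y50.1894 F2634
G0 X237.7564 Y206.9848
M4 S483
G01 X207.0126 Y206.7307 F1723
G01 X176.4208 Y205.4938
G01 X145.9809 Y203.2741
G01 X115.6930 Y200.0717
G01 X85.5571 Y195.8865
G01 X55.5732 Y190.7185
M5
G0 X0.0000 Y0.0000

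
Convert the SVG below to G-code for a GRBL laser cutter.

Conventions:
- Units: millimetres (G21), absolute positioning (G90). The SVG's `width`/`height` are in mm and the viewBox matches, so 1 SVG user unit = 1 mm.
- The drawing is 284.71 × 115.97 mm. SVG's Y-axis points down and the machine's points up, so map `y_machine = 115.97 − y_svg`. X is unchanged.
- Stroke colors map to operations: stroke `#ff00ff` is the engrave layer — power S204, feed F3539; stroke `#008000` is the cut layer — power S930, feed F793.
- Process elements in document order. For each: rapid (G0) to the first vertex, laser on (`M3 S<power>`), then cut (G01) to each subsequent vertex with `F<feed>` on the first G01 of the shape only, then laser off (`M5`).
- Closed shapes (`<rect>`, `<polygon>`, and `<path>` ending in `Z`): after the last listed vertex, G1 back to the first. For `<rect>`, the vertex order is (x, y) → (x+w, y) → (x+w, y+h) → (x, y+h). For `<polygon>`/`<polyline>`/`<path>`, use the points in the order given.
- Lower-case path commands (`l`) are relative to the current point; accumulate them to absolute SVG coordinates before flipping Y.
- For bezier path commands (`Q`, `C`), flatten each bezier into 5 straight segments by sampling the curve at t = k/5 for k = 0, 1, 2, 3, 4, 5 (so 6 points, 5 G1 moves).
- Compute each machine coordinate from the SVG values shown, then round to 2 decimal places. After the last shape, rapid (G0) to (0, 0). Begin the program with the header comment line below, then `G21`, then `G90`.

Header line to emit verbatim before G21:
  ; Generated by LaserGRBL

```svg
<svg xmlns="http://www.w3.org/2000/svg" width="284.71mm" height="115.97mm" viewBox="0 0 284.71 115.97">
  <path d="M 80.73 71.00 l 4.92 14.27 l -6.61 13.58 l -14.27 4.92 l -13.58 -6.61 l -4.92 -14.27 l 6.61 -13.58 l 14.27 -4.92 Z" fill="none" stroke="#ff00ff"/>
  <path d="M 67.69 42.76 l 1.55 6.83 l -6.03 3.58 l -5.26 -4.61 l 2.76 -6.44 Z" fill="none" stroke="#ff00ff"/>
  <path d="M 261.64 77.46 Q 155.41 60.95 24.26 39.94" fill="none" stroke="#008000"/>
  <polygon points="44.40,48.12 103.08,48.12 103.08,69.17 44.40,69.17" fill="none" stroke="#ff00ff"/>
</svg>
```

Since the viewBox matches the mm dimensions, user units are millimetres directly. The only transform is the Y-flip y_m = 115.97 − y_svg.

Shape 1 is a regular polygon drawn with `<path>`. Its stroke #ff00ff means engrave at S204, F3539. After flipping Y the toolpath is (80.73,44.97) → (85.65,30.70) → (79.04,17.12) → (64.77,12.20) → (51.19,18.81) → (46.27,33.08) → (52.88,46.66) → (67.15,51.58) → (80.73,44.97), returning to the start.

Shape 2 is a regular polygon drawn with `<path>`. Its stroke #ff00ff means engrave at S204, F3539. After flipping Y the toolpath is (67.69,73.21) → (69.24,66.38) → (63.21,62.80) → (57.95,67.41) → (60.71,73.85) → (67.69,73.21), returning to the start.

Shape 3 is a quadratic bezier drawn with `<path>`. Its stroke #008000 means cut at S930, F793. After flipping Y the toolpath is (261.64,38.51) → (218.15,45.29) → (172.67,52.44) → (125.19,59.94) → (75.72,67.81) → (24.26,76.03).

Shape 4 is a rectangle drawn with `<polygon>`. Its stroke #ff00ff means engrave at S204, F3539. After flipping Y the toolpath is (44.40,67.85) → (103.08,67.85) → (103.08,46.80) → (44.40,46.80) → (44.40,67.85), returning to the start.

; Generated by LaserGRBL
G21
G90
G0 X80.73 Y44.97
M3 S204
G01 X85.65 Y30.70 F3539
G01 X79.04 Y17.12
G01 X64.77 Y12.20
G01 X51.19 Y18.81
G01 X46.27 Y33.08
G01 X52.88 Y46.66
G01 X67.15 Y51.58
G01 X80.73 Y44.97
M5
G0 X67.69 Y73.21
M3 S204
G01 X69.24 Y66.38 F3539
G01 X63.21 Y62.80
G01 X57.95 Y67.41
G01 X60.71 Y73.85
G01 X67.69 Y73.21
M5
G0 X261.64 Y38.51
M3 S930
G01 X218.15 Y45.29 F793
G01 X172.67 Y52.44
G01 X125.19 Y59.94
G01 X75.72 Y67.81
G01 X24.26 Y76.03
M5
G0 X44.40 Y67.85
M3 S204
G01 X103.08 Y67.85 F3539
G01 X103.08 Y46.80
G01 X44.40 Y46.80
G01 X44.40 Y67.85
M5
G0 X0.00 Y0.00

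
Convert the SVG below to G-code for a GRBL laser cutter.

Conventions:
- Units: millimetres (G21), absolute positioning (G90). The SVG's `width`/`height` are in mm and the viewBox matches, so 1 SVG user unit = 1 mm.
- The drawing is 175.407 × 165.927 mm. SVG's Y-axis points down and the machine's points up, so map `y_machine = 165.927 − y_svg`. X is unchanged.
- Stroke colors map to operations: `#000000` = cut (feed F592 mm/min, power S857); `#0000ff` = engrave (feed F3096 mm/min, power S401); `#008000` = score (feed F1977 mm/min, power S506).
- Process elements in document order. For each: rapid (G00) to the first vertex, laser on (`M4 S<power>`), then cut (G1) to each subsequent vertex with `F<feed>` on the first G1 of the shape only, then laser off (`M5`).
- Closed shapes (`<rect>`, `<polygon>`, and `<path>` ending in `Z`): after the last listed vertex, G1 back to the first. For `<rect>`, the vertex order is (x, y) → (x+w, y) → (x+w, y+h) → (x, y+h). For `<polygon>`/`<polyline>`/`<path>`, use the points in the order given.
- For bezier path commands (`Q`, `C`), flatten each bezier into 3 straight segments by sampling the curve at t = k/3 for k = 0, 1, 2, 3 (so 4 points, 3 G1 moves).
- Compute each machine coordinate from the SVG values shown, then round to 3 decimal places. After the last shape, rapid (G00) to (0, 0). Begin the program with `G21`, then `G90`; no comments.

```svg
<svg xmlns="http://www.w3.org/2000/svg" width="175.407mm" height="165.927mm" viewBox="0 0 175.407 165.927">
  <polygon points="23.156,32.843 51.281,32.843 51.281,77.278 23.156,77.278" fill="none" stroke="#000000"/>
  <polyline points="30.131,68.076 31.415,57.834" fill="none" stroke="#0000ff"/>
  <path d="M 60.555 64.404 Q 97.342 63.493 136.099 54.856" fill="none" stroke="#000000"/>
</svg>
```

Since the viewBox matches the mm dimensions, user units are millimetres directly. The only transform is the Y-flip y_m = 165.927 − y_svg.

Shape 1 is a rectangle drawn with `<polygon>`. Its stroke #000000 means cut at S857, F592. After flipping Y the toolpath is (23.156,133.084) → (51.281,133.084) → (51.281,88.649) → (23.156,88.649) → (23.156,133.084), returning to the start.

Shape 2 is a line segment drawn with `<polyline>`. Its stroke #0000ff means engrave at S401, F3096. After flipping Y the toolpath is (30.131,97.851) → (31.415,108.093).

Shape 3 is a quadratic bezier drawn with `<path>`. Its stroke #000000 means cut at S857, F592. After flipping Y the toolpath is (60.555,101.523) → (85.299,102.989) → (110.480,106.171) → (136.099,111.071).

G21
G90
G00 X23.156 Y133.084
M4 S857
G1 X51.281 Y133.084 F592
G1 X51.281 Y88.649
G1 X23.156 Y88.649
G1 X23.156 Y133.084
M5
G00 X30.131 Y97.851
M4 S401
G1 X31.415 Y108.093 F3096
M5
G00 X60.555 Y101.523
M4 S857
G1 X85.299 Y102.989 F592
G1 X110.480 Y106.171
G1 X136.099 Y111.071
M5
G00 X0.000 Y0.000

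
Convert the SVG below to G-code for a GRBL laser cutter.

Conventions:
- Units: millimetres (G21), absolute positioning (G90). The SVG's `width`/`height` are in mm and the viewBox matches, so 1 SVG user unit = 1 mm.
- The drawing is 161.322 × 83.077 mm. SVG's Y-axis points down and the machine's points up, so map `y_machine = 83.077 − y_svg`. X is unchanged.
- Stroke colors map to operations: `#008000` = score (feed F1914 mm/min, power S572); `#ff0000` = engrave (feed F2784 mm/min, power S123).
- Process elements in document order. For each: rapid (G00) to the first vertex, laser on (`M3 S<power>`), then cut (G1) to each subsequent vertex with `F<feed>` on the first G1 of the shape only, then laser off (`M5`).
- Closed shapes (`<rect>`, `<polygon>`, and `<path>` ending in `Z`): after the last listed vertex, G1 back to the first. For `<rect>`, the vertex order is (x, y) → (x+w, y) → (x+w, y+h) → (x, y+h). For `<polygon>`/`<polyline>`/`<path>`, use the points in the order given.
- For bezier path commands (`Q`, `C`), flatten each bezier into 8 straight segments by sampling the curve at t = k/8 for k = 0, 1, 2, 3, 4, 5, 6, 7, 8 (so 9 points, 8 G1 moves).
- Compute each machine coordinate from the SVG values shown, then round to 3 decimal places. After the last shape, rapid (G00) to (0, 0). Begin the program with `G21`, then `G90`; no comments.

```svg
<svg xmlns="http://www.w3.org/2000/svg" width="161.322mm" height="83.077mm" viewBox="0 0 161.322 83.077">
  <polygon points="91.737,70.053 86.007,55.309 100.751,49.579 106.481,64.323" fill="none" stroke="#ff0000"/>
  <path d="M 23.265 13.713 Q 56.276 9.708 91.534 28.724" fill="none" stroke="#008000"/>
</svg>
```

G21
G90
G00 X91.737 Y13.024
M3 S123
G1 X86.007 Y27.768 F2784
G1 X100.751 Y33.498
G1 X106.481 Y18.754
G1 X91.737 Y13.024
M5
G00 X23.265 Y69.364
M3 S572
G1 X31.553 Y70.006 F1914
G1 X39.911 Y69.928
G1 X48.339 Y69.130
G1 X56.838 Y67.614
G1 X65.406 Y65.378
G1 X74.045 Y62.422
G1 X82.755 Y58.747
G1 X91.534 Y54.353
M5
G00 X0.000 Y0.000

1 u = 1 mm; y_m = 83.077 − y.

[1] `<polygon>` regular polygon, #ff0000→engrave S123 F2784: (91.737,13.024) → (86.007,27.768) → (100.751,33.498) → (106.481,18.754) → (91.737,13.024) (closed)

[2] `<path>` quadratic bezier, #008000→score S572 F1914: (23.265,69.364) → (31.553,70.006) → (39.911,69.928) → (48.339,69.130) → (56.838,67.614) → (65.406,65.378) → (74.045,62.422) → (82.755,58.747) → (91.534,54.353)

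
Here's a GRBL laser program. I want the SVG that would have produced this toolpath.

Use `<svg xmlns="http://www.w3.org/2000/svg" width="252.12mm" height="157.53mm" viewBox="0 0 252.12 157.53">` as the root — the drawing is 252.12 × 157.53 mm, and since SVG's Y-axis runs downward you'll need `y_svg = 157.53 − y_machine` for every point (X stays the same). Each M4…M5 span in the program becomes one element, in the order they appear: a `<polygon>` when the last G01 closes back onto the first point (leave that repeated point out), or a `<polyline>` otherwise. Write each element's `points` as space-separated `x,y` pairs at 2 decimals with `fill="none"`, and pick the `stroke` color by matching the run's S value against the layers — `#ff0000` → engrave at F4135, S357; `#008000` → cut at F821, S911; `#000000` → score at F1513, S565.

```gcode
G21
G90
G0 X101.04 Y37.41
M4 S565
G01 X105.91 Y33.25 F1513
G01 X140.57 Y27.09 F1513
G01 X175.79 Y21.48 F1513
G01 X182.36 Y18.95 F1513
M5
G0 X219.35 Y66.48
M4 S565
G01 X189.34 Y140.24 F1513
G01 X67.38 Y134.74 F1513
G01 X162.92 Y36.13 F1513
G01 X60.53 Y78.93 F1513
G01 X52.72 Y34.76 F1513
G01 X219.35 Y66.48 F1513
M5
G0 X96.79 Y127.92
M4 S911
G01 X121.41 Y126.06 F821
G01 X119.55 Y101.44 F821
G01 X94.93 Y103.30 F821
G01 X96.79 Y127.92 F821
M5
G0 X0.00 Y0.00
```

Machine Y-up, SVG Y-down with viewBox height 157.53, so y_svg = 157.53 − y_machine; X carries over.

Run 1: power S565 maps to stroke `#000000` (score). The run is open, so emit a `<polyline>` with points (Y-flipped): 101.04,120.12 105.91,124.28 140.57,130.44 175.79,136.05 182.36,138.58.

Run 2: power S565 maps to stroke `#000000` (score). The run returns to its start, so emit a `<polygon>` with points (Y-flipped): 219.35,91.05 189.34,17.29 67.38,22.79 162.92,121.40 60.53,78.60 52.72,122.77.

Run 3: S911 ⇒ cut layer `#008000`. The run returns to its start, so emit a `<polygon>` with points (Y-flipped): 96.79,29.61 121.41,31.47 119.55,56.09 94.93,54.23.

<svg xmlns="http://www.w3.org/2000/svg" width="252.12mm" height="157.53mm" viewBox="0 0 252.12 157.53">
  <polyline points="101.04,120.12 105.91,124.28 140.57,130.44 175.79,136.05 182.36,138.58" fill="none" stroke="#000000"/>
  <polygon points="219.35,91.05 189.34,17.29 67.38,22.79 162.92,121.40 60.53,78.60 52.72,122.77" fill="none" stroke="#000000"/>
  <polygon points="96.79,29.61 121.41,31.47 119.55,56.09 94.93,54.23" fill="none" stroke="#008000"/>
</svg>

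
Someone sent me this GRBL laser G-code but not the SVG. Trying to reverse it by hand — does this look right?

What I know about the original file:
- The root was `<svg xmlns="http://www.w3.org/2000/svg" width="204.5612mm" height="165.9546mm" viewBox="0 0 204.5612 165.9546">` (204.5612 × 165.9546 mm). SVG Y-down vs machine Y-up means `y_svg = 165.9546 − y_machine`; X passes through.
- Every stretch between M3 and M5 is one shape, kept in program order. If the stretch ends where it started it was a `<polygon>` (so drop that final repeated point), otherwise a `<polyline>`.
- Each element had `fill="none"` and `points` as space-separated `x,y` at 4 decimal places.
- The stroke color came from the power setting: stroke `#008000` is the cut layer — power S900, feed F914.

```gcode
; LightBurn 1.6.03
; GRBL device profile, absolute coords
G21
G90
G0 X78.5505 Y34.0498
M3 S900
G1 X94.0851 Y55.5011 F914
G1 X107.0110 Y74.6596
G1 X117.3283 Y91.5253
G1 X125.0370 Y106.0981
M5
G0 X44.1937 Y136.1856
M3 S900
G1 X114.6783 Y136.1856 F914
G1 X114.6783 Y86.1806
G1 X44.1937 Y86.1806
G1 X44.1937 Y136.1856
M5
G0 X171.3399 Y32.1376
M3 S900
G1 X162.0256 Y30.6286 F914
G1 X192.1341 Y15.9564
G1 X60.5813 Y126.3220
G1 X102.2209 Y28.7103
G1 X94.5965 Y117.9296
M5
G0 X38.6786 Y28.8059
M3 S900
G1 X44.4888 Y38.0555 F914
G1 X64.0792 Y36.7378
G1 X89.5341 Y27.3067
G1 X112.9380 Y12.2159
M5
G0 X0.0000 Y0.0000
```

Machine Y-up, SVG Y-down with viewBox height 165.9546, so y_svg = 165.9546 − y_machine; X carries over. Every run uses S900, so all elements get stroke `#008000` (cut).

Run 1: The run is open, so emit a `<polyline>` with points (Y-flipped): 78.5505,131.9048 94.0851,110.4535 107.0110,91.2950 117.3283,74.4293 125.0370,59.8565.

Run 2: The run returns to its start, so emit a `<polygon>` with points (Y-flipped): 44.1937,29.7690 114.6783,29.7690 114.6783,79.7740 44.1937,79.7740.

Run 3: The run is open, so emit a `<polyline>` with points (Y-flipped): 171.3399,133.8170 162.0256,135.3260 192.1341,149.9982 60.5813,39.6326 102.2209,137.2443 94.5965,48.0250.

Run 4: The run is open, so emit a `<polyline>` with points (Y-flipped): 38.6786,137.1487 44.4888,127.8991 64.0792,129.2168 89.5341,138.6479 112.9380,153.7387.

<svg xmlns="http://www.w3.org/2000/svg" width="204.5612mm" height="165.9546mm" viewBox="0 0 204.5612 165.9546">
  <polyline points="78.5505,131.9048 94.0851,110.4535 107.0110,91.2950 117.3283,74.4293 125.0370,59.8565" fill="none" stroke="#008000"/>
  <polygon points="44.1937,29.7690 114.6783,29.7690 114.6783,79.7740 44.1937,79.7740" fill="none" stroke="#008000"/>
  <polyline points="171.3399,133.8170 162.0256,135.3260 192.1341,149.9982 60.5813,39.6326 102.2209,137.2443 94.5965,48.0250" fill="none" stroke="#008000"/>
  <polyline points="38.6786,137.1487 44.4888,127.8991 64.0792,129.2168 89.5341,138.6479 112.9380,153.7387" fill="none" stroke="#008000"/>
</svg>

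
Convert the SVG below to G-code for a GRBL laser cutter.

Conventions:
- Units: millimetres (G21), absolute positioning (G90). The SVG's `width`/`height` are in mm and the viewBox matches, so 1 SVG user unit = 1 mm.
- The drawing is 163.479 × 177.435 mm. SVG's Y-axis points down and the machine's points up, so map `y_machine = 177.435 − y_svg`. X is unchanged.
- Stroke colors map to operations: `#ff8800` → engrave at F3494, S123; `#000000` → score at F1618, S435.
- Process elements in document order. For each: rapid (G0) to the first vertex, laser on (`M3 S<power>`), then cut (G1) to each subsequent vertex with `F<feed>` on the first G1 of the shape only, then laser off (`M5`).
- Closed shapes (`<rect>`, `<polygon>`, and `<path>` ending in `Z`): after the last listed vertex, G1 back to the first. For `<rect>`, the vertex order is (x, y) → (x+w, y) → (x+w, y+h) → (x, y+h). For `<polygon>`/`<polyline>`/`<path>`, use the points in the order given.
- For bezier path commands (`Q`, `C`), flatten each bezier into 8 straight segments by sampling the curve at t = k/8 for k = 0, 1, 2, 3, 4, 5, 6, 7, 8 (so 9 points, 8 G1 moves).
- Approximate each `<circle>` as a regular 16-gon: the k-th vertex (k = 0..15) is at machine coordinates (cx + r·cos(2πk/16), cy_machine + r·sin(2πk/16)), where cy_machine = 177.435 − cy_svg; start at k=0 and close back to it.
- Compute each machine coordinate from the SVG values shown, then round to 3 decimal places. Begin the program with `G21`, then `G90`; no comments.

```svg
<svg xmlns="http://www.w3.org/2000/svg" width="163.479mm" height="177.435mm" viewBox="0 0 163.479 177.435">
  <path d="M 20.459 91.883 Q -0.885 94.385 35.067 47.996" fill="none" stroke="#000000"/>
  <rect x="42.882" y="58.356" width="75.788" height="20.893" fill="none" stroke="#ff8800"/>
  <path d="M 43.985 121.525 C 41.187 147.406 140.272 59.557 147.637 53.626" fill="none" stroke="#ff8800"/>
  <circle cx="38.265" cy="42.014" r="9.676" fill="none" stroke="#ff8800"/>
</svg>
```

G21
G90
G0 X20.459 Y85.552
M3 S435
G1 X16.018 Y85.690 F1618
G1 X13.368 Y87.357
G1 X12.508 Y90.551
G1 X13.439 Y95.273
G1 X16.160 Y101.523
G1 X20.672 Y109.300
G1 X26.974 Y118.606
G1 X35.067 Y129.439
M5
G0 X42.882 Y119.079
M3 S123
G1 X118.670 Y119.079 F3494
G1 X118.670 Y98.186
G1 X42.882 Y98.186
G1 X42.882 Y119.079
M5
G0 X43.985 Y55.910
M3 S123
G1 X47.333 Y51.154 F3494
G1 X57.965 Y54.767
G1 X73.610 Y64.456
G1 X92.000 Y77.930
G1 X110.867 Y92.895
G1 X127.941 Y107.058
G1 X140.954 Y118.127
G1 X147.637 Y123.809
M5
G0 X47.941 Y135.421
M3 S123
G1 X47.204 Y139.124 F3494
G1 X45.107 Y142.263
G1 X41.968 Y144.360
G1 X38.265 Y145.097
G1 X34.562 Y144.360
G1 X31.423 Y142.263
G1 X29.326 Y139.124
G1 X28.589 Y135.421
G1 X29.326 Y131.718
G1 X31.423 Y128.579
G1 X34.562 Y126.482
G1 X38.265 Y125.745
G1 X41.968 Y126.482
G1 X45.107 Y128.579
G1 X47.204 Y131.718
G1 X47.941 Y135.421
M5

1 u = 1 mm; y_m = 177.435 − y.

[1] `<path>` quadratic bezier, #000000→score S435 F1618: (20.459,85.552) → (16.018,85.690) → (13.368,87.357) → (12.508,90.551) → (13.439,95.273) → (16.160,101.523) → (20.672,109.300) → (26.974,118.606) → (35.067,129.439)

[2] `<rect>` rectangle, #ff8800→engrave S123 F3494: (42.882,119.079) → (118.670,119.079) → (118.670,98.186) → (42.882,98.186) → (42.882,119.079) (closed)

[3] `<path>` cubic bezier, #ff8800→engrave S123 F3494: (43.985,55.910) → (47.333,51.154) → (57.965,54.767) → (73.610,64.456) → (92.000,77.930) → (110.867,92.895) → (127.941,107.058) → (140.954,118.127) → (147.637,123.809)

[4] `<circle>` circle, #ff8800→engrave S123 F3494: (47.941,135.421) → (47.204,139.124) → (45.107,142.263) → (41.968,144.360) → (38.265,145.097) → (34.562,144.360) → (31.423,142.263) → (29.326,139.124) → (28.589,135.421) → (29.326,131.718) → (31.423,128.579) → (34.562,126.482) → (38.265,125.745) → (41.968,126.482) → (45.107,128.579) → (47.204,131.718) → (47.941,135.421) (closed)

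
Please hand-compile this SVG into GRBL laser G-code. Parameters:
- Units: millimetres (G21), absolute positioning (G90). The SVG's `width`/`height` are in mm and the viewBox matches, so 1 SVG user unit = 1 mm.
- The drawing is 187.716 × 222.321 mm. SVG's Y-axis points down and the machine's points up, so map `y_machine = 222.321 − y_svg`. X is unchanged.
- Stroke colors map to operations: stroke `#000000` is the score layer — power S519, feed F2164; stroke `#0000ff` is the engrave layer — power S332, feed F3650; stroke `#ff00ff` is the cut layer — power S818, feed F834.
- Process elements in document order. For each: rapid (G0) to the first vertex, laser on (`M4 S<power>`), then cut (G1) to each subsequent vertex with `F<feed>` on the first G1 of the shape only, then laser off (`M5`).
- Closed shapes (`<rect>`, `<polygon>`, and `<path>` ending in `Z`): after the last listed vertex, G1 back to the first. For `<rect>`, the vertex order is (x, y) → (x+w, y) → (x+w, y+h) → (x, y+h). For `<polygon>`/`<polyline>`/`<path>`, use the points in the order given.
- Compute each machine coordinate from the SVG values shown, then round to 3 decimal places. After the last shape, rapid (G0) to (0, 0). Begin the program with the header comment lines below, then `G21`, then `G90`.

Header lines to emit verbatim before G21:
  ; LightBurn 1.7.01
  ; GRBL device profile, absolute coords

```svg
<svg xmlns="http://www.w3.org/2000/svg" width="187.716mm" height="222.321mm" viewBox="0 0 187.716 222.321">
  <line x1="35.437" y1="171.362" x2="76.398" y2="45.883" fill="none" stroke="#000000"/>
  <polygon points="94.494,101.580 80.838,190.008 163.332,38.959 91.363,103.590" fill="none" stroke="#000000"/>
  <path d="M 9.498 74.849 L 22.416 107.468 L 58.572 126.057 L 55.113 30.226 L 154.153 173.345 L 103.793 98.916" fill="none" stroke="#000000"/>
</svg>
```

; LightBurn 1.7.01
; GRBL device profile, absolute coords
G21
G90
G0 X35.437 Y50.959
M4 S519
G1 X76.398 Y176.438 F2164
M5
G0 X94.494 Y120.741
M4 S519
G1 X80.838 Y32.313 F2164
G1 X163.332 Y183.362
G1 X91.363 Y118.731
G1 X94.494 Y120.741
M5
G0 X9.498 Y147.472
M4 S519
G1 X22.416 Y114.853 F2164
G1 X58.572 Y96.264
G1 X55.113 Y192.095
G1 X154.153 Y48.976
G1 X103.793 Y123.405
M5
G0 X0.000 Y0.000

viewBox `0 0 187.716 222.321` with mm width/height → 1 unit = 1 mm. Flip: y_m = 222.321 − y_svg.

**Shape 1** — `<line>` line segment, stroke `#000000` → score (S519, F2164). Machine vertices: (35.437,50.959) → (76.398,176.438). Open path.

**Shape 2** — `<polygon>` closed polygon, stroke `#000000` → score (S519, F2164). Machine vertices: (94.494,120.741) → (80.838,32.313) → (163.332,183.362) → (91.363,118.731) → (94.494,120.741). Closed: final G1 returns to the first vertex.

**Shape 3** — `<path>` open polyline, stroke `#000000` → score (S519, F2164). Machine vertices: (9.498,147.472) → (22.416,114.853) → (58.572,96.264) → (55.113,192.095) → (154.153,48.976) → (103.793,123.405). Open path.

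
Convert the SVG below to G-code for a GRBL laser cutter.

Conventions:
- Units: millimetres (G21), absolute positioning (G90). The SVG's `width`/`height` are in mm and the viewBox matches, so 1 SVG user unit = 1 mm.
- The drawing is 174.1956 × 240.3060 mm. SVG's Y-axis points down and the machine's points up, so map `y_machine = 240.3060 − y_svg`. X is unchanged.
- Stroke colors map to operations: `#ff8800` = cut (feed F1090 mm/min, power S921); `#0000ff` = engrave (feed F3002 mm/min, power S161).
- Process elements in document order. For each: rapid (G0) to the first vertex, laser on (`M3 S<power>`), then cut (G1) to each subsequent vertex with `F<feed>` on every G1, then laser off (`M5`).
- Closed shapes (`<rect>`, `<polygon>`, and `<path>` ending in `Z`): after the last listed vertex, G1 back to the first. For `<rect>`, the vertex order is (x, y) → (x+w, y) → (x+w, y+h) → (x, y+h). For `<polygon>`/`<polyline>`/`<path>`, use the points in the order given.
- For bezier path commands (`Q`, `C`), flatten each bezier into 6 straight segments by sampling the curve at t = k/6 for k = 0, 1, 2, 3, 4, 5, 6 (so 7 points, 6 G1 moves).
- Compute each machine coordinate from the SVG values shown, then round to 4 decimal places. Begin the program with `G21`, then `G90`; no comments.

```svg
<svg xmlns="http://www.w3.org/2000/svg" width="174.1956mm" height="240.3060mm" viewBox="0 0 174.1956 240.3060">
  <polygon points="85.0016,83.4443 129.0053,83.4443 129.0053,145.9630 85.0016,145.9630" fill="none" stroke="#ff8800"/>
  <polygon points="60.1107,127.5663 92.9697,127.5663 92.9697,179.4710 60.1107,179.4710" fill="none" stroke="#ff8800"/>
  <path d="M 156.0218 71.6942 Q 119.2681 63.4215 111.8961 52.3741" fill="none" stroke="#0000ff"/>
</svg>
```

G21
G90
G0 X85.0016 Y156.8617
M3 S921
G1 X129.0053 Y156.8617 F1090
G1 X129.0053 Y94.3430 F1090
G1 X85.0016 Y94.3430 F1090
G1 X85.0016 Y156.8617 F1090
M5
G0 X60.1107 Y112.7397
M3 S921
G1 X92.9697 Y112.7397 F1090
G1 X92.9697 Y60.8350 F1090
G1 X60.1107 Y60.8350 F1090
G1 X60.1107 Y112.7397 F1090
M5
G0 X156.0218 Y168.6118
M3 S161
G1 X144.5867 Y171.4464 F3002
G1 X134.7840 Y174.4352 F3002
G1 X126.6135 Y177.5782 F3002
G1 X120.0754 Y180.8753 F3002
G1 X115.1696 Y184.3265 F3002
G1 X111.8961 Y187.9319 F3002
M5

1 u = 1 mm; y_m = 240.3060 − y.

[1] `<polygon>` rectangle, #ff8800→cut S921 F1090: (85.0016,156.8617) → (129.0053,156.8617) → (129.0053,94.3430) → (85.0016,94.3430) → (85.0016,156.8617) (closed)

[2] `<polygon>` rectangle, #ff8800→cut S921 F1090: (60.1107,112.7397) → (92.9697,112.7397) → (92.9697,60.8350) → (60.1107,60.8350) → (60.1107,112.7397) (closed)

[3] `<path>` quadratic bezier, #0000ff→engrave S161 F3002: (156.0218,168.6118) → (144.5867,171.4464) → (134.7840,174.4352) → (126.6135,177.5782) → (120.0754,180.8753) → (115.1696,184.3265) → (111.8961,187.9319)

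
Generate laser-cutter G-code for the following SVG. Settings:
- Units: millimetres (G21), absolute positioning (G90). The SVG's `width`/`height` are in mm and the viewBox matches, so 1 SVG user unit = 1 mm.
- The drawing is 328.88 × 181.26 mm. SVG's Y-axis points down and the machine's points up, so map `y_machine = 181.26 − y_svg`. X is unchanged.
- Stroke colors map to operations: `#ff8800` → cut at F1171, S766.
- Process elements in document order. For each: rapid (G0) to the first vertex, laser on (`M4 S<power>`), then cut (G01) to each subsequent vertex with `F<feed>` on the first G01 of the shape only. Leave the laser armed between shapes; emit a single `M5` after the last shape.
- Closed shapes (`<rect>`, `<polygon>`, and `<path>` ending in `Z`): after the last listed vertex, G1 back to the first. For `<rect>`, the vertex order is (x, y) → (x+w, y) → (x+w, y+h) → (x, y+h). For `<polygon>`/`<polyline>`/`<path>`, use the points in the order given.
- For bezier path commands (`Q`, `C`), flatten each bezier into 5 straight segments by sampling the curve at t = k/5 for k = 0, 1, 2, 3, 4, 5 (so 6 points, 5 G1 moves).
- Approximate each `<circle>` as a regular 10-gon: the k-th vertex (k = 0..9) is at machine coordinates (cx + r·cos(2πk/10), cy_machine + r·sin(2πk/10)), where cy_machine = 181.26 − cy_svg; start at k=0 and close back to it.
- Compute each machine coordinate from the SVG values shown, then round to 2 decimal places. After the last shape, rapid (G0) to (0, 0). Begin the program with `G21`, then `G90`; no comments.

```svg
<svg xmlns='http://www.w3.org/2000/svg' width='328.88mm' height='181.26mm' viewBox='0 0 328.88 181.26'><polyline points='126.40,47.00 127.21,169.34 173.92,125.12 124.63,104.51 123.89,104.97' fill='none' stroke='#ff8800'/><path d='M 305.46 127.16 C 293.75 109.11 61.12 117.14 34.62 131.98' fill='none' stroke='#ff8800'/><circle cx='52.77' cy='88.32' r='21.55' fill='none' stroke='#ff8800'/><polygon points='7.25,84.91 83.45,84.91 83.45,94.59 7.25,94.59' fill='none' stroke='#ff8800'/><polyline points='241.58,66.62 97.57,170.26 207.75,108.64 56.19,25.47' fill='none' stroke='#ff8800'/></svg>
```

1 u = 1 mm; y_m = 181.26 − y.

[1] `<polyline>` open polyline, #ff8800→cut S766 F1171: (126.40,134.26) → (127.21,11.92) → (173.92,56.14) → (124.63,76.75) → (123.89,76.29)

[2] `<path>` cubic bezier, #ff8800→cut S766 F1171: (305.46,54.10) → (275.34,61.95) → (212.70,64.47) → (138.03,62.59) → (71.84,57.21) → (34.62,49.28)

[3] `<circle>` circle, #ff8800→cut S766 F1171: (74.32,92.94) → (70.20,105.61) → (59.43,113.44) → (46.11,113.44) → (35.34,105.61) → (31.22,92.94) → (35.34,80.27) → (46.11,72.44) → (59.43,72.44) → (70.20,80.27) → (74.32,92.94) (closed)

[4] `<polygon>` rectangle, #ff8800→cut S766 F1171: (7.25,96.35) → (83.45,96.35) → (83.45,86.67) → (7.25,86.67) → (7.25,96.35) (closed)

[5] `<polyline>` open polyline, #ff8800→cut S766 F1171: (241.58,114.64) → (97.57,11.00) → (207.75,72.62) → (56.19,155.79)

G21
G90
G0 X126.40 Y134.26
M4 S766
G01 X127.21 Y11.92 F1171
G01 X173.92 Y56.14
G01 X124.63 Y76.75
G01 X123.89 Y76.29
G0 X305.46 Y54.10
M4 S766
G01 X275.34 Y61.95 F1171
G01 X212.70 Y64.47
G01 X138.03 Y62.59
G01 X71.84 Y57.21
G01 X34.62 Y49.28
G0 X74.32 Y92.94
M4 S766
G01 X70.20 Y105.61 F1171
G01 X59.43 Y113.44
G01 X46.11 Y113.44
G01 X35.34 Y105.61
G01 X31.22 Y92.94
G01 X35.34 Y80.27
G01 X46.11 Y72.44
G01 X59.43 Y72.44
G01 X70.20 Y80.27
G01 X74.32 Y92.94
G0 X7.25 Y96.35
M4 S766
G01 X83.45 Y96.35 F1171
G01 X83.45 Y86.67
G01 X7.25 Y86.67
G01 X7.25 Y96.35
G0 X241.58 Y114.64
M4 S766
G01 X97.57 Y11.00 F1171
G01 X207.75 Y72.62
G01 X56.19 Y155.79
M5
G0 X0.00 Y0.00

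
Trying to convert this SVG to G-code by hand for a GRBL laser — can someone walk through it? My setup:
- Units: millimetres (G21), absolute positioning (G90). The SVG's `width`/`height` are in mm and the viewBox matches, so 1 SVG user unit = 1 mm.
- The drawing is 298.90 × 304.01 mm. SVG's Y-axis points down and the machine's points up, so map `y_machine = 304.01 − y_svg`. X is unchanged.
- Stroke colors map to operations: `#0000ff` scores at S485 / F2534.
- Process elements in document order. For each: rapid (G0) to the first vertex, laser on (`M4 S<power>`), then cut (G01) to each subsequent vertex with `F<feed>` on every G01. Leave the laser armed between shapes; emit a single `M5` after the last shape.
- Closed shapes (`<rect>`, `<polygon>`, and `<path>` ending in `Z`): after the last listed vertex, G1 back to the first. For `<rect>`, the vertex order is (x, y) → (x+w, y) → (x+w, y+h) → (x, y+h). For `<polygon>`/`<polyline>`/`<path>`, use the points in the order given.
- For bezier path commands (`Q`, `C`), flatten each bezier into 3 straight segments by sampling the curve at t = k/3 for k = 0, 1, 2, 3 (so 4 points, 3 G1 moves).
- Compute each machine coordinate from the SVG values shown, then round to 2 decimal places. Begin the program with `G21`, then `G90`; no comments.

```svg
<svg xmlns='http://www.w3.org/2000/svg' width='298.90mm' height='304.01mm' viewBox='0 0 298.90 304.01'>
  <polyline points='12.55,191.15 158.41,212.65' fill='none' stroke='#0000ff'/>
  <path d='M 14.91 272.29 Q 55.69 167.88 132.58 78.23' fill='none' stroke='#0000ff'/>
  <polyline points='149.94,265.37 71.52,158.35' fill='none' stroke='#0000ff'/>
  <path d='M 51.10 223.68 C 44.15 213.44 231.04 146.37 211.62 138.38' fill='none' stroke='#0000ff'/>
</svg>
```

Since the viewBox matches the mm dimensions, user units are millimetres directly. The only transform is the Y-flip y_m = 304.01 − y_svg.

Shape 1 is a line segment drawn with `<polyline>`. Its stroke #0000ff means score at S485, F2534. After flipping Y the toolpath is (12.55,112.86) → (158.41,91.36).

Shape 2 is a quadratic bezier drawn with `<path>`. Its stroke #0000ff means score at S485, F2534. After flipping Y the toolpath is (14.91,31.72) → (46.11,99.69) → (85.33,164.37) → (132.58,225.78).

Shape 3 is a line segment drawn with `<polyline>`. Its stroke #0000ff means score at S485, F2534. After flipping Y the toolpath is (149.94,38.64) → (71.52,145.66).

Shape 4 is a cubic bezier drawn with `<path>`. Its stroke #0000ff means score at S485, F2534. After flipping Y the toolpath is (51.10,80.33) → (93.94,105.22) → (177.09,142.24) → (211.62,165.63).

G21
G90
G0 X12.55 Y112.86
M4 S485
G01 X158.41 Y91.36 F2534
G0 X14.91 Y31.72
M4 S485
G01 X46.11 Y99.69 F2534
G01 X85.33 Y164.37 F2534
G01 X132.58 Y225.78 F2534
G0 X149.94 Y38.64
M4 S485
G01 X71.52 Y145.66 F2534
G0 X51.10 Y80.33
M4 S485
G01 X93.94 Y105.22 F2534
G01 X177.09 Y142.24 F2534
G01 X211.62 Y165.63 F2534
M5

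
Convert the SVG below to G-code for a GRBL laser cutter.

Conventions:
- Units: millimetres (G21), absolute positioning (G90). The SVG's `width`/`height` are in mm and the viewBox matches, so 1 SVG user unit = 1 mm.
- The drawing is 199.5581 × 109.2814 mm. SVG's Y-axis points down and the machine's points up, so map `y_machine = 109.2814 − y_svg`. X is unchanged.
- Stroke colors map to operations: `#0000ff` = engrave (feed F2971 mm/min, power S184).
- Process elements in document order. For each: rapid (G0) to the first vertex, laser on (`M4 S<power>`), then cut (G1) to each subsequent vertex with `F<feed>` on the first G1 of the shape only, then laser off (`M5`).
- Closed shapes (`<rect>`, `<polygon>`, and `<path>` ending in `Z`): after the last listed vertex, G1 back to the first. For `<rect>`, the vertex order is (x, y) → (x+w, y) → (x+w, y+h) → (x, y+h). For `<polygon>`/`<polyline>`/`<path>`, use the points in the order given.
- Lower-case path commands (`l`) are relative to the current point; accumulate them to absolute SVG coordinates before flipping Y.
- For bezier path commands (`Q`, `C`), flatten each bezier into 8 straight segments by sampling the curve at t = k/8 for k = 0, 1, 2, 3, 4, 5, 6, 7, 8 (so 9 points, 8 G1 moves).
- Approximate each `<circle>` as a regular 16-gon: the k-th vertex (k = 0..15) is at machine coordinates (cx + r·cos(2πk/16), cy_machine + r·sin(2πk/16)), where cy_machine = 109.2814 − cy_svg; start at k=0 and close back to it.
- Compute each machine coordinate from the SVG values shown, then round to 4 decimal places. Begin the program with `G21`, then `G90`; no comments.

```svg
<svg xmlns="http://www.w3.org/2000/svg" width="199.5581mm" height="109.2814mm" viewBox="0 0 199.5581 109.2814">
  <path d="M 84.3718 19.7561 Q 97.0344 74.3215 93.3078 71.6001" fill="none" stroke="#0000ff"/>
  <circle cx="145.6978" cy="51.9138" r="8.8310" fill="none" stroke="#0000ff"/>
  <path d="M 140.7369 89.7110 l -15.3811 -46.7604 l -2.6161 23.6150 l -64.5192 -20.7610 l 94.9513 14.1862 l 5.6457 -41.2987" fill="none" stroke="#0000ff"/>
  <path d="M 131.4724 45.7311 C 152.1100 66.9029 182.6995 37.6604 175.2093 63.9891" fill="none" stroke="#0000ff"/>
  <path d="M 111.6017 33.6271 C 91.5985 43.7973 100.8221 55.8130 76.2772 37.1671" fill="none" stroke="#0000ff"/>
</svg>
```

G21
G90
G0 X84.3718 Y89.5253
M4 S184
G1 X87.2814 Y76.7791 F2971
G1 X89.6788 Y65.8230
G1 X91.5640 Y56.6572
G1 X92.9371 Y49.2816
G1 X93.7980 Y43.6962
G1 X94.1468 Y39.9010
G1 X93.9834 Y37.8961
G1 X93.3078 Y37.6813
M5
G0 X154.5288 Y57.3676
M4 S184
G1 X153.8566 Y60.7471 F2971
G1 X151.9423 Y63.6121
G1 X149.0773 Y65.5264
G1 X145.6978 Y66.1986
G1 X142.3183 Y65.5264
G1 X139.4533 Y63.6121
G1 X137.5390 Y60.7471
G1 X136.8668 Y57.3676
G1 X137.5390 Y53.9881
G1 X139.4533 Y51.1231
G1 X142.3183 Y49.2088
G1 X145.6978 Y48.5366
G1 X149.0773 Y49.2088
G1 X151.9423 Y51.1231
G1 X153.8566 Y53.9881
G1 X154.5288 Y57.3676
M5
G0 X140.7369 Y19.5704
M4 S184
G1 X125.3558 Y66.3308 F2971
G1 X122.7397 Y42.7158
G1 X58.2205 Y63.4768
G1 X153.1718 Y49.2906
G1 X158.8175 Y90.5893
M5
G0 X131.4724 Y63.5503
M4 S184
G1 X139.5842 Y57.7670 F2971
G1 X148.0661 Y55.4681
G1 X156.3552 Y55.4115
G1 X163.8888 Y56.3551
G1 X170.1038 Y57.0571
G1 X174.4375 Y56.2752
G1 X176.3270 Y52.7677
G1 X175.2093 Y45.2923
M5
G0 X111.6017 Y75.6543
M4 S184
G1 X105.3475 Y71.8175 F2971
G1 X101.0950 Y68.1885
G1 X98.1061 Y65.1485
G1 X95.6426 Y63.0783
G1 X92.9661 Y62.3588
G1 X89.3386 Y63.3710
G1 X84.0217 Y66.4959
G1 X76.2772 Y72.1143
M5

1 u = 1 mm; y_m = 109.2814 − y.

[1] `<path>` quadratic bezier, #0000ff→engrave S184 F2971: (84.3718,89.5253) → (87.2814,76.7791) → (89.6788,65.8230) → (91.5640,56.6572) → (92.9371,49.2816) → (93.7980,43.6962) → (94.1468,39.9010) → (93.9834,37.8961) → (93.3078,37.6813)

[2] `<circle>` circle, #0000ff→engrave S184 F2971: (154.5288,57.3676) → (153.8566,60.7471) → (151.9423,63.6121) → (149.0773,65.5264) → (145.6978,66.1986) → (142.3183,65.5264) → (139.4533,63.6121) → (137.5390,60.7471) → (136.8668,57.3676) → (137.5390,53.9881) → (139.4533,51.1231) → (142.3183,49.2088) → (145.6978,48.5366) → (149.0773,49.2088) → (151.9423,51.1231) → (153.8566,53.9881) → (154.5288,57.3676) (closed)

[3] `<path>` open polyline, #0000ff→engrave S184 F2971: (140.7369,19.5704) → (125.3558,66.3308) → (122.7397,42.7158) → (58.2205,63.4768) → (153.1718,49.2906) → (158.8175,90.5893)

[4] `<path>` cubic bezier, #0000ff→engrave S184 F2971: (131.4724,63.5503) → (139.5842,57.7670) → (148.0661,55.4681) → (156.3552,55.4115) → (163.8888,56.3551) → (170.1038,57.0571) → (174.4375,56.2752) → (176.3270,52.7677) → (175.2093,45.2923)

[5] `<path>` cubic bezier, #0000ff→engrave S184 F2971: (111.6017,75.6543) → (105.3475,71.8175) → (101.0950,68.1885) → (98.1061,65.1485) → (95.6426,63.0783) → (92.9661,62.3588) → (89.3386,63.3710) → (84.0217,66.4959) → (76.2772,72.1143)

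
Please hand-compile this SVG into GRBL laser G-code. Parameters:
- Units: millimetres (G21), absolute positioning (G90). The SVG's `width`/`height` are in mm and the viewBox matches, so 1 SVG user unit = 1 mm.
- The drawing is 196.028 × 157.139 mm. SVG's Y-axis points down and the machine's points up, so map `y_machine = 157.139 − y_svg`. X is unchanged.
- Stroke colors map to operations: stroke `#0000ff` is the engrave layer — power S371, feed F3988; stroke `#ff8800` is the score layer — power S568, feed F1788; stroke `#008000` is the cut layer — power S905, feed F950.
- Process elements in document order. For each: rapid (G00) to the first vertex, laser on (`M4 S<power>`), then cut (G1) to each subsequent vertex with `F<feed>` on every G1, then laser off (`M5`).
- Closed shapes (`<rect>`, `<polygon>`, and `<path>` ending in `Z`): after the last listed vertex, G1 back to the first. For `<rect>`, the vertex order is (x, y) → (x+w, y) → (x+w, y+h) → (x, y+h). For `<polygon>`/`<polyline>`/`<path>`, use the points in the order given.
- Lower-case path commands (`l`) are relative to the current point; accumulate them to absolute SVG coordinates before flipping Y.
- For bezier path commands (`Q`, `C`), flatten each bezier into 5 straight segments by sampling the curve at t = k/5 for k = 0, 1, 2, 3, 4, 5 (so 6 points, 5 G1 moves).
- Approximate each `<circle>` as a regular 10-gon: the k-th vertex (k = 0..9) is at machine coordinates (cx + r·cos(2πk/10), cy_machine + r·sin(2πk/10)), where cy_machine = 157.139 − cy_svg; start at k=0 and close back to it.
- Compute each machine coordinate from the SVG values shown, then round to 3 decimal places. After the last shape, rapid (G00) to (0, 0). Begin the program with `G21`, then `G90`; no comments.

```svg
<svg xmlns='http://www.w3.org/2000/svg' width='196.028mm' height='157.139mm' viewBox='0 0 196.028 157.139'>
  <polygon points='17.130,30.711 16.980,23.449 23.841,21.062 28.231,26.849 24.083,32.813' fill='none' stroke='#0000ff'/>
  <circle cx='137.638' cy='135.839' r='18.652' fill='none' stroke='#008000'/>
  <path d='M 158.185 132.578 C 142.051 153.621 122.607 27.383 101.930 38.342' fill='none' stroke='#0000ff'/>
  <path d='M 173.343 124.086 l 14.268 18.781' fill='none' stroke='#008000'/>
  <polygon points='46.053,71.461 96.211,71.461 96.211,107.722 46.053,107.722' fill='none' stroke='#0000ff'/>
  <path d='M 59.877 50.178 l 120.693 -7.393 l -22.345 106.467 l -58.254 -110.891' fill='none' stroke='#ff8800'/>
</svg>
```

Since the viewBox matches the mm dimensions, user units are millimetres directly. The only transform is the Y-flip y_m = 157.139 − y_svg.

Shape 1 is a regular polygon drawn with `<polygon>`. Its stroke #0000ff means engrave at S371, F3988. After flipping Y the toolpath is (17.130,126.428) → (16.980,133.690) → (23.841,136.077) → (28.231,130.290) → (24.083,124.326) → (17.130,126.428), returning to the start.

Shape 2 is a circle drawn with `<circle>`. Its stroke #008000 means cut at S905, F950. After flipping Y the toolpath is (156.290,21.300) → (152.728,32.263) → (143.402,39.039) → (131.874,39.039) → (122.548,32.263) → (118.986,21.300) → (122.548,10.337) → (131.874,3.561) → (143.402,3.561) → (152.728,10.337) → (156.290,21.300), returning to the start.

Shape 3 is a cubic bezier drawn with `<path>`. Its stroke #0000ff means engrave at S371, F3988. After flipping Y the toolpath is (158.185,24.561) → (148.124,27.333) → (137.368,51.798) → (126.018,84.300) → (114.172,111.185) → (101.930,118.797).

Shape 4 is a line segment drawn with `<path>`. Its stroke #008000 means cut at S905, F950. After flipping Y the toolpath is (173.343,33.053) → (187.611,14.272).

Shape 5 is a rectangle drawn with `<polygon>`. Its stroke #0000ff means engrave at S371, F3988. After flipping Y the toolpath is (46.053,85.678) → (96.211,85.678) → (96.211,49.417) → (46.053,49.417) → (46.053,85.678), returning to the start.

Shape 6 is a open polyline drawn with `<path>`. Its stroke #ff8800 means score at S568, F1788. After flipping Y the toolpath is (59.877,106.961) → (180.570,114.354) → (158.225,7.887) → (99.971,118.778).

G21
G90
G00 X17.130 Y126.428
M4 S371
G1 X16.980 Y133.690 F3988
G1 X23.841 Y136.077 F3988
G1 X28.231 Y130.290 F3988
G1 X24.083 Y124.326 F3988
G1 X17.130 Y126.428 F3988
M5
G00 X156.290 Y21.300
M4 S905
G1 X152.728 Y32.263 F950
G1 X143.402 Y39.039 F950
G1 X131.874 Y39.039 F950
G1 X122.548 Y32.263 F950
G1 X118.986 Y21.300 F950
G1 X122.548 Y10.337 F950
G1 X131.874 Y3.561 F950
G1 X143.402 Y3.561 F950
G1 X152.728 Y10.337 F950
G1 X156.290 Y21.300 F950
M5
G00 X158.185 Y24.561
M4 S371
G1 X148.124 Y27.333 F3988
G1 X137.368 Y51.798 F3988
G1 X126.018 Y84.300 F3988
G1 X114.172 Y111.185 F3988
G1 X101.930 Y118.797 F3988
M5
G00 X173.343 Y33.053
M4 S905
G1 X187.611 Y14.272 F950
M5
G00 X46.053 Y85.678
M4 S371
G1 X96.211 Y85.678 F3988
G1 X96.211 Y49.417 F3988
G1 X46.053 Y49.417 F3988
G1 X46.053 Y85.678 F3988
M5
G00 X59.877 Y106.961
M4 S568
G1 X180.570 Y114.354 F1788
G1 X158.225 Y7.887 F1788
G1 X99.971 Y118.778 F1788
M5
G00 X0.000 Y0.000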